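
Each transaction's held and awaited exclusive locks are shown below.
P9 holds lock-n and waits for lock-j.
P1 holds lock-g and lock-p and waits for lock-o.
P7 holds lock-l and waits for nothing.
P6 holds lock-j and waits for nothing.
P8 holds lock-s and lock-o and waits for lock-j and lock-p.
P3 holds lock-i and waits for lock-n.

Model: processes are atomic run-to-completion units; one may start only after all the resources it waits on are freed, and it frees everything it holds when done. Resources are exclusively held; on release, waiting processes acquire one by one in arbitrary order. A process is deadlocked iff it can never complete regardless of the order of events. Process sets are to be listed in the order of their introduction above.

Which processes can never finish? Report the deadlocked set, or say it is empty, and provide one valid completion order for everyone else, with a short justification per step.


Deadlocked set: P1 and P8.
Key observation: the loop P1 -> P8 -> P1 blocks itself forever; no other process is dragged down with it.
One completion order for the rest: P7, P6, P9, P3.
Check, step by step:
  P7 waits on nothing -> runs at once and releases lock-l
  P6 waits on nothing -> runs at once and releases lock-j
  run P9 (all its waits — lock-j — are resolved); releases lock-n
  run P3 (all its waits — lock-n — are resolved); releases lock-i


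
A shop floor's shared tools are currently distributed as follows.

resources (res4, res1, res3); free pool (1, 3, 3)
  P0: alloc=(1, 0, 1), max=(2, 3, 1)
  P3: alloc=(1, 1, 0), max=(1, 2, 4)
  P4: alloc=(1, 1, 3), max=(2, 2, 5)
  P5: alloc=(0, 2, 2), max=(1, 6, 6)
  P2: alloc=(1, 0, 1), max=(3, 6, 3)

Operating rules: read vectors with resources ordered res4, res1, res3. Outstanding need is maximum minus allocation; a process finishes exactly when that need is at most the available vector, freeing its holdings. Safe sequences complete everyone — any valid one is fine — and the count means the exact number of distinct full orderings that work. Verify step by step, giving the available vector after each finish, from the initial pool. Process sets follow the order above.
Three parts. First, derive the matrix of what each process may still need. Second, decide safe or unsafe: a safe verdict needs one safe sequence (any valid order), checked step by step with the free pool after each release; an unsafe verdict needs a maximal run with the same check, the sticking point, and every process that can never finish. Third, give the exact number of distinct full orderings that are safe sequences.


(1) Remaining need (order res4, res1, res3):
  P0: (1, 3, 0)
  P3: (0, 1, 4)
  P4: (1, 1, 2)
  P5: (1, 4, 4)
  P2: (2, 6, 2)
(2) SAFE — a valid safe sequence is P4, P5, P2, P3, P0.
Key observation: reading the order forward, P4 is the first process whose need (1, 1, 2) meets the free pool (1, 3, 3) exactly on a resource it requests.
Walking it through:
  pool = (1, 3, 3)
  P4: need (1, 1, 2) fits (1, 3, 3); releases (1, 1, 3), pool now (2, 4, 6)
  P5: need (1, 4, 4) fits (2, 4, 6); releases (0, 2, 2), pool now (2, 6, 8)
  P2: need (2, 6, 2) fits (2, 6, 8); releases (1, 0, 1), pool now (3, 6, 9)
  P3: need (0, 1, 4) fits (3, 6, 9); releases (1, 1, 0), pool now (4, 7, 9)
  P0: need (1, 3, 0) fits (4, 7, 9); releases (1, 0, 1), pool now (5, 7, 10)
(3) The exact count: 18 of the possible complete orderings are safe sequences.


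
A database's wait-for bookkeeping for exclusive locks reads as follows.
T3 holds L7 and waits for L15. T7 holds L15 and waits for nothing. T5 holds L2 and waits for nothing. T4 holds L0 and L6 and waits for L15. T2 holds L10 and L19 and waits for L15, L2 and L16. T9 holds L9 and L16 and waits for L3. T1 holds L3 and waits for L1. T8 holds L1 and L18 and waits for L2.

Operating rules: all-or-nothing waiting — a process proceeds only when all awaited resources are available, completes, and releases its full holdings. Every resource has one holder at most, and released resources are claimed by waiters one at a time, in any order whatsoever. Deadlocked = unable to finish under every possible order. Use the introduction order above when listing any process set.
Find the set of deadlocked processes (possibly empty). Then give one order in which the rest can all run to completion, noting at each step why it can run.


The deadlocked set is empty.
Key observation: no waiting chain loops back on itself — every chain ends at a process that waits on nothing, so everyone eventually runs.
A valid finishing order for the others: T7, T3, T4, T5, T8, T1, T9, T2.
Walking it through:
  T7: no waits; runs immediately, freeing L15
  T3: everything it awaited (L15) is free; runs, freeing L7
  T4: everything it awaited (L15) is free; runs, freeing L0 and L6
  T5: no waits; runs immediately, freeing L2
  T8: everything it awaited (L2) is free; runs, freeing L1 and L18
  T1: everything it awaited (L1) is free; runs, freeing L3
  T9: everything it awaited (L3) is free; runs, freeing L9 and L16
  T2: everything it awaited (L15, L2 and L16) is free; runs, freeing L10 and L19


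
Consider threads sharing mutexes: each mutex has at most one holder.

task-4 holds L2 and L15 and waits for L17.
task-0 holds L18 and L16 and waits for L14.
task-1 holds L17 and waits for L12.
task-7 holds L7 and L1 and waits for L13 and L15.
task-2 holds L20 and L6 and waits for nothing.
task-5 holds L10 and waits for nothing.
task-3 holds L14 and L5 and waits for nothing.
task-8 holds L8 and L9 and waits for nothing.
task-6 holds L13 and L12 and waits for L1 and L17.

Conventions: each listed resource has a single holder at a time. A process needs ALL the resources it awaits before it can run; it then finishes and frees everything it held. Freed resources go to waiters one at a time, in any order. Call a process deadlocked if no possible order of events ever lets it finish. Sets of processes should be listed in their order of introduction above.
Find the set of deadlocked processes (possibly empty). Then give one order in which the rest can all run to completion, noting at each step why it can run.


The deadlocked set is task-4, task-1, task-7 and task-6.
Key observation: the waits loop around task-1 -> task-6 -> task-1 with no way out; task-4 and task-7 are caught in further circular waits.
The rest can finish in the order task-3, task-0, task-2, task-5, task-8.
Step-by-step check:
  task-3: no waits; runs immediately, freeing L14 and L5
  run task-0 (all its waits — L14 — are resolved); releases L18 and L16
  task-2: no waits; runs immediately, freeing L20 and L6
  task-5: no waits; runs immediately, freeing L10
  task-8: no waits; runs immediately, freeing L8 and L9


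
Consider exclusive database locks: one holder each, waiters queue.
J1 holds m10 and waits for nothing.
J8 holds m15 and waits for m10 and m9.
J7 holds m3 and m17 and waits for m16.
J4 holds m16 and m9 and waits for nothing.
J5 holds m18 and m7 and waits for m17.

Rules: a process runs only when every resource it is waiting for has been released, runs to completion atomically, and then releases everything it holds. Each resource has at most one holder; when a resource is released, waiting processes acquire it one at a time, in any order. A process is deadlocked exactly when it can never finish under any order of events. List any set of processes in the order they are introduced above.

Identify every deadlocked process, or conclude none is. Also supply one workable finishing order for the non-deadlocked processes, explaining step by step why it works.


No process is deadlocked.
Key observation: the wait graph is acyclic; completion cascades from the unblocked processes through everyone else.
A valid finishing order for the others: J4, J7, J5, J1, J8.
Walking it through:
  J4 waits on nothing -> runs at once and releases m16 and m9
  run J7 (all its waits — m16 — are resolved); releases m3 and m17
  run J5 (all its waits — m17 — are resolved); releases m18 and m7
  J1 waits on nothing -> runs at once and releases m10
  run J8 (all its waits — m10 and m9 — are resolved); releases m15


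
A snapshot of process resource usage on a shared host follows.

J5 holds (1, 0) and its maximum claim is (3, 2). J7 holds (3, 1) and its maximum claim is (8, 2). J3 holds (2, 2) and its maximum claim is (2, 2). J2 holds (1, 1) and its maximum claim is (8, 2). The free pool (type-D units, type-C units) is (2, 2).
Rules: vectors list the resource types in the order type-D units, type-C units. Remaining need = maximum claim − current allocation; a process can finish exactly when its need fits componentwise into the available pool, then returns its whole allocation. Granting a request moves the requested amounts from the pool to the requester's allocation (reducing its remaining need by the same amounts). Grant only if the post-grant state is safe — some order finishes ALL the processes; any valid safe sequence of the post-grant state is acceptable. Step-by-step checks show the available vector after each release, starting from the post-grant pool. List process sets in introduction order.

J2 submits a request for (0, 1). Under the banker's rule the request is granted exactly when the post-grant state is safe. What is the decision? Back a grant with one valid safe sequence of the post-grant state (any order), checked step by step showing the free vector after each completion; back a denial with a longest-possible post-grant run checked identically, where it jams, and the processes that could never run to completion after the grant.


GRANT: granting preserves safety; a valid post-grant sequence is J3, J5, J7, J2.
Key observation: even at the reduced pool (2, 1), J3 fits immediately, so safety survives the grant.
Check on the post-grant state, step by step:
  pool = (2, 1)
  J3: need (0, 0) fits (2, 1); releases (2, 2), pool now (4, 3)
  J5: need (2, 2) fits (4, 3); releases (1, 0), pool now (5, 3)
  J7: need (5, 1) fits (5, 3); releases (3, 1), pool now (8, 4)
  J2: need (7, 0) fits (8, 4); releases (1, 2), pool now (9, 6)


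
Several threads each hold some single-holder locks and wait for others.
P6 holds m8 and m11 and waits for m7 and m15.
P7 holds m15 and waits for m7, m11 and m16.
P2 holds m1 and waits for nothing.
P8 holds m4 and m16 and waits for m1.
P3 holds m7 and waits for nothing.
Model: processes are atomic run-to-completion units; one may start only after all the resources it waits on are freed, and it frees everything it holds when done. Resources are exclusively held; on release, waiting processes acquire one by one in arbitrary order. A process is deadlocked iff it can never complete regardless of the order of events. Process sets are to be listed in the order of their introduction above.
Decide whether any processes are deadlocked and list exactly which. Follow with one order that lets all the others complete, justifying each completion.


Deadlocked: P6 and P7.
Key observation: the loop P6 -> P7 -> P6 blocks itself forever; no other process is dragged down with it.
A valid finishing order for the others: P3, P2, P8.
Verifying each step:
  run P3 (it waits on nothing); releases m7
  run P2 (it waits on nothing); releases m1
  run P8 (all its waits — m1 — are resolved); releases m4 and m16


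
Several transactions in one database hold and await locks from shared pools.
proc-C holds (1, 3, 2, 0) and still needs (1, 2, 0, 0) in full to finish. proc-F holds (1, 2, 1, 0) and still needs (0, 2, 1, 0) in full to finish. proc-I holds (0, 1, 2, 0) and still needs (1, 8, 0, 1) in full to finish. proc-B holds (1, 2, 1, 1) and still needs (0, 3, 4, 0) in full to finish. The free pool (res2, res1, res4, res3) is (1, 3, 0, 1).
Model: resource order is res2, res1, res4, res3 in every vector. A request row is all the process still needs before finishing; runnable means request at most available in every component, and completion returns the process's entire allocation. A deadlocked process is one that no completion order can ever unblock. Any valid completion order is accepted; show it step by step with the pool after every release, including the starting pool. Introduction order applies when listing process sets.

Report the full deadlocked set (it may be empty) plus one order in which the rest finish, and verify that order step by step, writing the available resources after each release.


The deadlocked set is empty.
Key observation: the pool covers proc-C at once, and every later process fits after earlier releases.
A valid finishing order for the others: proc-C, proc-F, proc-I, proc-B. Step-by-step check:
  pool = (1, 3, 0, 1)
  run proc-C (needs (1, 2, 0, 0), free (1, 3, 0, 1)); after release of (1, 3, 2, 0) the pool is (2, 6, 2, 1)
  run proc-F (needs (0, 2, 1, 0), free (2, 6, 2, 1)); after release of (1, 2, 1, 0) the pool is (3, 8, 3, 1)
  run proc-I (needs (1, 8, 0, 1), free (3, 8, 3, 1)); after release of (0, 1, 2, 0) the pool is (3, 9, 5, 1)
  run proc-B (needs (0, 3, 4, 0), free (3, 9, 5, 1)); after release of (1, 2, 1, 1) the pool is (4, 11, 6, 2)


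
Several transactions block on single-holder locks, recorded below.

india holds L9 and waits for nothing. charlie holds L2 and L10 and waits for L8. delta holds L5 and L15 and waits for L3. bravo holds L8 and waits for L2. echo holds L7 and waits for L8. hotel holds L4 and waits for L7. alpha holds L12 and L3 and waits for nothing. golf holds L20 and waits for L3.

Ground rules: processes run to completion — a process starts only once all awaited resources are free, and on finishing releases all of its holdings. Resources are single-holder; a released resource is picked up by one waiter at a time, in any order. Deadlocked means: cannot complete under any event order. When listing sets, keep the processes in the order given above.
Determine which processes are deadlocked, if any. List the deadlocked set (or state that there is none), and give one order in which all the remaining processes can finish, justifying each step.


The deadlocked set is charlie, bravo, echo and hotel.
Key observation: the knot is the closed ring of waits charlie -> bravo -> charlie; echo and hotel wait into the deadlock from upstream.
A valid finishing order for the others: alpha, india, delta, golf.
Walking it through:
  alpha: no waits; runs immediately, freeing L12 and L3
  india: no waits; runs immediately, freeing L9
  delta waits on L3 — all released -> runs and releases L5 and L15
  golf waits on L3 — all released -> runs and releases L20


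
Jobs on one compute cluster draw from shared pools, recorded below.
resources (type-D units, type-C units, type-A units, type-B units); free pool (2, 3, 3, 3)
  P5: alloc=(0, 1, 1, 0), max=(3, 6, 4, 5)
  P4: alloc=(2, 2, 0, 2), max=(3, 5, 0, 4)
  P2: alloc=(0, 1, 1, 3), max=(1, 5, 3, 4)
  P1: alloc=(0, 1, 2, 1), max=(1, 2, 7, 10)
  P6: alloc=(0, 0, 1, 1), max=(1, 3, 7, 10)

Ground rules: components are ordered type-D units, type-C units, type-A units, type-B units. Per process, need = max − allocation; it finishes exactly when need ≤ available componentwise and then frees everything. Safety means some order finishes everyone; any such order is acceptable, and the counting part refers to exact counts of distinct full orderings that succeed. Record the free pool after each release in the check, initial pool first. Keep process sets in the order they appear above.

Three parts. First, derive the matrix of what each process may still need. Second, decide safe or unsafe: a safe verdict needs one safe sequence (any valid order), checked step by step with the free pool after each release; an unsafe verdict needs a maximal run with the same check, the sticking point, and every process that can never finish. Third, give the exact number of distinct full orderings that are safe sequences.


(1) Outstanding need per process (order type-D units, type-C units, type-A units, type-B units):
  P5: (3, 5, 3, 5)
  P4: (1, 3, 0, 2)
  P2: (1, 4, 2, 1)
  P1: (1, 1, 5, 9)
  P6: (1, 3, 6, 9)
(2) The state is UNSAFE.
Key observation: after P4, P2, P5 complete, (4, 7, 5, 8) is the best the pool ever gets, yet each leftover process wants more type-B units.
Going as far as possible: P4, P2, P5; after that, nothing fits. Walking it through:
  pool = (2, 3, 3, 3)
  P4: need (1, 3, 0, 2) fits (2, 3, 3, 3); releases (2, 2, 0, 2), pool now (4, 5, 3, 5)
  P2: need (1, 4, 2, 1) fits (4, 5, 3, 5); releases (0, 1, 1, 3), pool now (4, 6, 4, 8)
  P5: need (3, 5, 3, 5) fits (4, 6, 4, 8); releases (0, 1, 1, 0), pool now (4, 7, 5, 8)
  P1 still needs (1, 1, 5, 9) but only (4, 7, 5, 8) is free — short on type-B units
  P6 still needs (1, 3, 6, 9) but only (4, 7, 5, 8) is free — short on type-A units and type-B units
Never able to finish: P1 and P6.
(3) Precisely 0 of the possible complete orderings are safe sequences.


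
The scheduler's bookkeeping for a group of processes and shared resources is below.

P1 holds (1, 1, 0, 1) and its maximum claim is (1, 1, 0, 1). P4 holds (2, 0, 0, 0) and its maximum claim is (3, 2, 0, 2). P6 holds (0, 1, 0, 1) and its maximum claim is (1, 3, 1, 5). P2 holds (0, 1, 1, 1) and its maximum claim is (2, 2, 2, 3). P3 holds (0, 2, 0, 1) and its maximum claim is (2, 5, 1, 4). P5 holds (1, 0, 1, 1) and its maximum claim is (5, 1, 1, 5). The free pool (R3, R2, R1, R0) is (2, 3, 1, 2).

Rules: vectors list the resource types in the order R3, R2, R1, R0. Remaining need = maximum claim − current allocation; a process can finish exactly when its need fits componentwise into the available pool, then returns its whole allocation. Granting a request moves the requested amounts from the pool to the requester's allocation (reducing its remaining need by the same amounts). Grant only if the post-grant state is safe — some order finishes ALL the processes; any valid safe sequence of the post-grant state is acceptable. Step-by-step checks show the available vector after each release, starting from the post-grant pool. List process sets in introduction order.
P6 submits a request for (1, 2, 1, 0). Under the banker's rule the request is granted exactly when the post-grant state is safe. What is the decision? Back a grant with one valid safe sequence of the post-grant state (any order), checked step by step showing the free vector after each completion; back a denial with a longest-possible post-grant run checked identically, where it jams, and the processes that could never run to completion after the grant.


DENY — the pretend-granted state is unsafe.
Key observation: after P1, P4 the pool peaks at (4, 2, 0, 3), and each blocked process is short somewhere: P6 on R0; P2 on R1; P3 on R2, R1; P5 on R0.
After a pretend grant, a maximal execution: P1, P4 — then nothing else fits. Walking it through:
  pool = (1, 1, 0, 2)
  P1 needs (0, 0, 0, 0) <= (1, 1, 0, 2) -> finishes; pool += (1, 1, 0, 1) = (2, 2, 0, 3)
  P4 needs (1, 2, 0, 2) <= (2, 2, 0, 3) -> finishes; pool += (2, 0, 0, 0) = (4, 2, 0, 3)
  blocked: P6 wants (0, 0, 0, 4), pool (4, 2, 0, 3) — not enough R0
  blocked: P2 wants (2, 1, 1, 2), pool (4, 2, 0, 3) — not enough R1
  blocked: P3 wants (2, 3, 1, 3), pool (4, 2, 0, 3) — not enough R2 and R1
  blocked: P5 wants (4, 1, 0, 4), pool (4, 2, 0, 3) — not enough R0
Post-grant, the permanently blocked set is P6, P2, P3 and P5.


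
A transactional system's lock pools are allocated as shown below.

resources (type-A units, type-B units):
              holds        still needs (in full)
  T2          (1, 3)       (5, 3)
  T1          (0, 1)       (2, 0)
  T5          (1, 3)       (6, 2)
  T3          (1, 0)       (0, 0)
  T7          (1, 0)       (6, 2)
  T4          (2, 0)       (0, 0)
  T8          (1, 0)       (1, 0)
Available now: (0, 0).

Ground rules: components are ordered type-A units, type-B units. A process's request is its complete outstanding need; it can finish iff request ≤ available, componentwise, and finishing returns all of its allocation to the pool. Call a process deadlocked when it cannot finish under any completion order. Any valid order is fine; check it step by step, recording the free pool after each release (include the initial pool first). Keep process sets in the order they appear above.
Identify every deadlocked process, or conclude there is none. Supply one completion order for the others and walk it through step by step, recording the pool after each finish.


The deadlocked set is T2, T5 and T7.
Key observation: once T4, T3, T8, T1 finish, the pool peaks at (4, 1) — and every remaining process still needs more type-A units than that.
A valid finishing order for the others: T4, T3, T8, T1. Step-by-step check:
  pool = (0, 0)
  T4 needs (0, 0) <= (0, 0) -> finishes; pool += (2, 0) = (2, 0)
  T3 needs (0, 0) <= (2, 0) -> finishes; pool += (1, 0) = (3, 0)
  T8 needs (1, 0) <= (3, 0) -> finishes; pool += (1, 0) = (4, 0)
  T1 needs (2, 0) <= (4, 0) -> finishes; pool += (0, 1) = (4, 1)
The stuck group stays short no matter what:
  blocked: T2 wants (5, 3), pool (4, 1) — not enough type-A units and type-B units
  blocked: T5 wants (6, 2), pool (4, 1) — not enough type-A units and type-B units
  blocked: T7 wants (6, 2), pool (4, 1) — not enough type-A units and type-B units


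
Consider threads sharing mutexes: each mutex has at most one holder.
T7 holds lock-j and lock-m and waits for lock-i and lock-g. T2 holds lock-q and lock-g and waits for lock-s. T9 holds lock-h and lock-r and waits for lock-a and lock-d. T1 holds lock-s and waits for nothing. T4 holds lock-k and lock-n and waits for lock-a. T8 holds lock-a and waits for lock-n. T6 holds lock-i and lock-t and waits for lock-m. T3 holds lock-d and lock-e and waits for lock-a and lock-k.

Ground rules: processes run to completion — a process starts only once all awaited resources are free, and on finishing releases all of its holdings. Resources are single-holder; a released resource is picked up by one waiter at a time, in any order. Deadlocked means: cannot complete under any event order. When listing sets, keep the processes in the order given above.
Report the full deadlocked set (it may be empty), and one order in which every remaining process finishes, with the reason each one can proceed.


Deadlocked set: T7, T9, T4, T8, T6 and T3.
Key observation: the wait chain closes on itself along T7 -> T6 -> T7; T4 and T8 are caught in further circular waits and T9 and T3 wait into the deadlock from upstream.
The rest can finish in the order T1, T2.
Walking it through:
  T1 waits on nothing -> runs at once and releases lock-s
  run T2 (all its waits — lock-s — are resolved); releases lock-q and lock-g


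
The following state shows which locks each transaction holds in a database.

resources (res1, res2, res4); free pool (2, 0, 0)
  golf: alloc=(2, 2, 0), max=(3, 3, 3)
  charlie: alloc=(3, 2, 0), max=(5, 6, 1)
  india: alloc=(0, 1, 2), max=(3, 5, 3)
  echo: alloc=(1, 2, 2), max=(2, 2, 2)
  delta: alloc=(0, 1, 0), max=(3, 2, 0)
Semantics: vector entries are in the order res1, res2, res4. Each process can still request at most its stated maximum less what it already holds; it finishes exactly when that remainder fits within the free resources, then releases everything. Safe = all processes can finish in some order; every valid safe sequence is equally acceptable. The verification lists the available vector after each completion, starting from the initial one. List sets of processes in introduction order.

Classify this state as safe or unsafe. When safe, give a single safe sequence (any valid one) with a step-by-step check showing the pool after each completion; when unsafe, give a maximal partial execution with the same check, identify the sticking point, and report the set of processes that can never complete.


The state is UNSAFE.
Key observation: after echo, delta the pool peaks at (3, 3, 2), and each blocked process is short somewhere: golf on res4; charlie on res2; india on res2.
The run echo, delta cannot be extended any further. Walking it through:
  pool = (2, 0, 0)
  run echo (needs (1, 0, 0), free (2, 0, 0)); after release of (1, 2, 2) the pool is (3, 2, 2)
  run delta (needs (3, 1, 0), free (3, 2, 2)); after release of (0, 1, 0) the pool is (3, 3, 2)
  blocked: golf wants (1, 1, 3), pool (3, 3, 2) — not enough res4
  blocked: charlie wants (2, 4, 1), pool (3, 3, 2) — not enough res2
  blocked: india wants (3, 4, 1), pool (3, 3, 2) — not enough res2
Never able to finish: golf, charlie and india.


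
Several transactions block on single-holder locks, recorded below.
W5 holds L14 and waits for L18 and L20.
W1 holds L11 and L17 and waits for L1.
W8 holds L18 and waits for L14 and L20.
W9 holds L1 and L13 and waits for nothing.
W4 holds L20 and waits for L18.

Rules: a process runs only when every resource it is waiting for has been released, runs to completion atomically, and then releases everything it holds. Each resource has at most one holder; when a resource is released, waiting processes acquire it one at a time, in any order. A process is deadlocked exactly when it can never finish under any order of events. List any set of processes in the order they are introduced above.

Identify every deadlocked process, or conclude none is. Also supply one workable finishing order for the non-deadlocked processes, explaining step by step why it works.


The deadlocked set is W5, W8 and W4.
Key observation: nobody on the ring W5 -> W8 -> W5 can start until another member finishes, which never happens; W4 is caught in further circular waits.
One completion order for the rest: W9, W1.
Walking it through:
  run W9 (it waits on nothing); releases L1 and L13
  W1 waits on L1 — all released -> runs and releases L11 and L17


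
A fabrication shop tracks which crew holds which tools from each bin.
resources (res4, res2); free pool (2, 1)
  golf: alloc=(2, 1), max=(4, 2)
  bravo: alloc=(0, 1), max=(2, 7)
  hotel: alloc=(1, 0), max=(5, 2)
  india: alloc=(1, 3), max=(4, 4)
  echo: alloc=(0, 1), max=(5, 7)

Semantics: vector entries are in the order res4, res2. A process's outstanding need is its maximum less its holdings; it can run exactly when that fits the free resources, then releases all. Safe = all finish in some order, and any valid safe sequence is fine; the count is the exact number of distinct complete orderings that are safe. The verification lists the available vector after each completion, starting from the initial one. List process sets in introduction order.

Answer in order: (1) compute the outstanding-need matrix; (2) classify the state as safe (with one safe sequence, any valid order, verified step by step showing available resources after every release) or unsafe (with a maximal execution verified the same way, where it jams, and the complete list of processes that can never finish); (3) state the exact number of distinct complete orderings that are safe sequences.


(1) Need matrix, components ordered res4, res2:
  golf: (2, 1)
  bravo: (2, 6)
  hotel: (4, 2)
  india: (3, 1)
  echo: (5, 6)
(2) UNSAFE — no complete ordering exists.
Key observation: after golf, india, hotel complete, (6, 5) is the best the pool ever gets, yet each leftover process wants more res2.
The run golf, india, hotel cannot be extended any further. Verifying each step:
  pool = (2, 1)
  golf: need (2, 1) fits (2, 1); releases (2, 1), pool now (4, 2)
  india: need (3, 1) fits (4, 2); releases (1, 3), pool now (5, 5)
  hotel: need (4, 2) fits (5, 5); releases (1, 0), pool now (6, 5)
  bravo cannot run: need (2, 6) vs free (6, 5) (insufficient res2)
  echo cannot run: need (5, 6) vs free (6, 5) (insufficient res2)
Never able to finish: bravo and echo.
(3) Precisely 0 of the possible complete orderings are safe sequences.


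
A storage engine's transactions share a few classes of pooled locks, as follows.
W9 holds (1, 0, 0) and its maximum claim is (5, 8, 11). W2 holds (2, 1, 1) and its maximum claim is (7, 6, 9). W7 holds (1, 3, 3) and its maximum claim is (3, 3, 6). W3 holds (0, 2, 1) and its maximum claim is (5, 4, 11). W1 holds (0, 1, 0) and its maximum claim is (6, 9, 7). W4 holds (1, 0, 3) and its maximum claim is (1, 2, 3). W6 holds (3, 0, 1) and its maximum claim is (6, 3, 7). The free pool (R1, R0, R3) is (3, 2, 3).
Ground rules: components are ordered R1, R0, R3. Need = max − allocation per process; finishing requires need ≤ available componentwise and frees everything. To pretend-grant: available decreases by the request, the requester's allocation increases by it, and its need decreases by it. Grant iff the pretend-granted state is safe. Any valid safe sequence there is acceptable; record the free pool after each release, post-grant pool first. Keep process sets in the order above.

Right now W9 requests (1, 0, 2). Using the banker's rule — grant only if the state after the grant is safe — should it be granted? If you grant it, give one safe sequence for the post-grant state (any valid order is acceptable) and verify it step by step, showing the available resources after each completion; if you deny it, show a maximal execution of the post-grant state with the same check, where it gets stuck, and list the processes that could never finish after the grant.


DENY. Granting would leave the state unsafe.
Key observation: after W4, W7, W6, W2 the pool peaks at (9, 6, 9), and each blocked process is short somewhere: W9 on R0; W3 on R3; W1 on R0.
On the post-grant state, W4, W7, W6, W2 is a maximal run — nothing extends it. Step-by-step check:
  pool = (2, 2, 1)
  W4 needs (0, 2, 0) <= (2, 2, 1) -> finishes; pool += (1, 0, 3) = (3, 2, 4)
  W7 needs (2, 0, 3) <= (3, 2, 4) -> finishes; pool += (1, 3, 3) = (4, 5, 7)
  W6 needs (3, 3, 6) <= (4, 5, 7) -> finishes; pool += (3, 0, 1) = (7, 5, 8)
  W2 needs (5, 5, 8) <= (7, 5, 8) -> finishes; pool += (2, 1, 1) = (9, 6, 9)
  blocked: W9 wants (3, 8, 9), pool (9, 6, 9) — not enough R0
  blocked: W3 wants (5, 2, 10), pool (9, 6, 9) — not enough R3
  blocked: W1 wants (6, 8, 7), pool (9, 6, 9) — not enough R0
Processes that could never finish after the grant: W9, W3 and W1.


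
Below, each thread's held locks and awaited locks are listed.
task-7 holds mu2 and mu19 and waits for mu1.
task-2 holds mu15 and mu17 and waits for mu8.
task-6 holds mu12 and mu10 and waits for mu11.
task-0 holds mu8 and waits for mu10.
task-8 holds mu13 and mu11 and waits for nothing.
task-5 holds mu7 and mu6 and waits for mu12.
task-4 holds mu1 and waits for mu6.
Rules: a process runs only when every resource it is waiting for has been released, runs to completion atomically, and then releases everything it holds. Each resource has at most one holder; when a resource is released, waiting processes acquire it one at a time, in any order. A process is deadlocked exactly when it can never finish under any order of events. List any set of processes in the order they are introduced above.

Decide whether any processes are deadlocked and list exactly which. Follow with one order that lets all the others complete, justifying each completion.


Nothing here is deadlocked.
Key observation: the waits form no ring: some process can always run, and its releases unblock the others one by one.
A valid finishing order for the others: task-8, task-6, task-0, task-5, task-4, task-7, task-2.
Walking it through:
  run task-8 (it waits on nothing); releases mu13 and mu11
  run task-6 (all its waits — mu11 — are resolved); releases mu12 and mu10
  run task-0 (all its waits — mu10 — are resolved); releases mu8
  run task-5 (all its waits — mu12 — are resolved); releases mu7 and mu6
  run task-4 (all its waits — mu6 — are resolved); releases mu1
  run task-7 (all its waits — mu1 — are resolved); releases mu2 and mu19
  run task-2 (all its waits — mu8 — are resolved); releases mu15 and mu17


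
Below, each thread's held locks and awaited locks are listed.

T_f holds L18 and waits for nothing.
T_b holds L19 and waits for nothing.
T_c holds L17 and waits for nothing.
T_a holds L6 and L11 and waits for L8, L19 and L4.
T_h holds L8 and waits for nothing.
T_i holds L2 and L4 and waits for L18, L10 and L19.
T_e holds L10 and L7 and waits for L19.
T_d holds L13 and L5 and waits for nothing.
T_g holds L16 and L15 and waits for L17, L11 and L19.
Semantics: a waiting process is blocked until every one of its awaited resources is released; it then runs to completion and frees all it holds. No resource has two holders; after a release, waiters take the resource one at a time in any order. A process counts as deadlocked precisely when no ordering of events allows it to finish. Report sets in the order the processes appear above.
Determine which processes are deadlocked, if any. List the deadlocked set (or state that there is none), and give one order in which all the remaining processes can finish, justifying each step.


No process is deadlocked.
Key observation: there is no circular wait here — follow any chain and it reaches a process that is free to run now.
A valid finishing order for the others: T_b, T_h, T_d, T_e, T_f, T_i, T_a, T_c, T_g.
Verifying each step:
  T_b waits on nothing -> runs at once and releases L19
  T_h waits on nothing -> runs at once and releases L8
  T_d waits on nothing -> runs at once and releases L13 and L5
  run T_e (all its waits — L19 — are resolved); releases L10 and L7
  T_f waits on nothing -> runs at once and releases L18
  run T_i (all its waits — L18, L10 and L19 — are resolved); releases L2 and L4
  run T_a (all its waits — L8, L19 and L4 — are resolved); releases L6 and L11
  T_c waits on nothing -> runs at once and releases L17
  run T_g (all its waits — L17, L11 and L19 — are resolved); releases L16 and L15


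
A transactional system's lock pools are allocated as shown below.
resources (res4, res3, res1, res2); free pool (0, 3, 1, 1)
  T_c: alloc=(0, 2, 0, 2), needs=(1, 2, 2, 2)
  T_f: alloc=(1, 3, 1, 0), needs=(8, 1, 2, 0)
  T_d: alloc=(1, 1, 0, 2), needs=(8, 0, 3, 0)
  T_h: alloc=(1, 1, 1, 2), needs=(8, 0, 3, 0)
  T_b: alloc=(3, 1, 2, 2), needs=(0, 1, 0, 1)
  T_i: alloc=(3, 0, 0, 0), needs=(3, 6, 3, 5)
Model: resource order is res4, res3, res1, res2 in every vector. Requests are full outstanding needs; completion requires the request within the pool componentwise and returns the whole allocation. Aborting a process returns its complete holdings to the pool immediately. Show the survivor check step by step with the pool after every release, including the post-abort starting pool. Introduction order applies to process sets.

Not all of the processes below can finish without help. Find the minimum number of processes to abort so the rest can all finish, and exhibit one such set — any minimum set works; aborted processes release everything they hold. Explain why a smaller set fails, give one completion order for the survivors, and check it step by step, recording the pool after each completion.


The answer: abort T_d and T_h.
Key observation: aborting T_d and T_h returns (2, 2, 1, 4), and T_f — hopeless before — runs at step 4 with the returned capacity in the pool.
Minimality, checking each single-abort alternative: T_c alone leaves T_f blocked (short on res4); T_f alone leaves T_d blocked (short on res4); T_d alone leaves T_f blocked (short on res4); T_h alone leaves T_f blocked (short on res4); T_b alone leaves T_f blocked (short on res4); T_i alone leaves T_f blocked (short on res4).
One survivor order: T_c, T_b, T_i, T_f. Verifying each step (post-abort pool first):
  pool = (2, 5, 2, 5)
  T_c needs (1, 2, 2, 2) <= (2, 5, 2, 5) -> finishes; pool += (0, 2, 0, 2) = (2, 7, 2, 7)
  T_b needs (0, 1, 0, 1) <= (2, 7, 2, 7) -> finishes; pool += (3, 1, 2, 2) = (5, 8, 4, 9)
  T_i needs (3, 6, 3, 5) <= (5, 8, 4, 9) -> finishes; pool += (3, 0, 0, 0) = (8, 8, 4, 9)
  T_f needs (8, 1, 2, 0) <= (8, 8, 4, 9) -> finishes; pool += (1, 3, 1, 0) = (9, 11, 5, 9)


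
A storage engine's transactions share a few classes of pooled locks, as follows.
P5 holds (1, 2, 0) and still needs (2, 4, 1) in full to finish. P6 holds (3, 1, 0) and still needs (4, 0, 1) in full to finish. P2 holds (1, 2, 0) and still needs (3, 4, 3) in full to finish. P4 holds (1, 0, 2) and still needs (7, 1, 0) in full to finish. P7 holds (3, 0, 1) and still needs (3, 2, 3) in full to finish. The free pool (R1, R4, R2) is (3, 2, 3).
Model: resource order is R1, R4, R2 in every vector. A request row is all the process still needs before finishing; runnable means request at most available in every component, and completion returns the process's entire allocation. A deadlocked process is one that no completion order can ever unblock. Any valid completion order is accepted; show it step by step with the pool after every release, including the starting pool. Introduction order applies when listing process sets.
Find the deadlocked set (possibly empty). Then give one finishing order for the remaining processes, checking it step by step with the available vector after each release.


Deadlocked: P5 and P2.
Key observation: no order helps: past P7, P6, P4, the free pool tops out at (10, 3, 6), below what each blocked process needs in R4.
The rest can finish in the order P7, P6, P4. Step-by-step check:
  pool = (3, 2, 3)
  P7: need (3, 2, 3) fits (3, 2, 3); releases (3, 0, 1), pool now (6, 2, 4)
  P6: need (4, 0, 1) fits (6, 2, 4); releases (3, 1, 0), pool now (9, 3, 4)
  P4: need (7, 1, 0) fits (9, 3, 4); releases (1, 0, 2), pool now (10, 3, 6)
The blocked processes can never fit:
  P5 still needs (2, 4, 1) but only (10, 3, 6) is free — short on R4
  P2 still needs (3, 4, 3) but only (10, 3, 6) is free — short on R4


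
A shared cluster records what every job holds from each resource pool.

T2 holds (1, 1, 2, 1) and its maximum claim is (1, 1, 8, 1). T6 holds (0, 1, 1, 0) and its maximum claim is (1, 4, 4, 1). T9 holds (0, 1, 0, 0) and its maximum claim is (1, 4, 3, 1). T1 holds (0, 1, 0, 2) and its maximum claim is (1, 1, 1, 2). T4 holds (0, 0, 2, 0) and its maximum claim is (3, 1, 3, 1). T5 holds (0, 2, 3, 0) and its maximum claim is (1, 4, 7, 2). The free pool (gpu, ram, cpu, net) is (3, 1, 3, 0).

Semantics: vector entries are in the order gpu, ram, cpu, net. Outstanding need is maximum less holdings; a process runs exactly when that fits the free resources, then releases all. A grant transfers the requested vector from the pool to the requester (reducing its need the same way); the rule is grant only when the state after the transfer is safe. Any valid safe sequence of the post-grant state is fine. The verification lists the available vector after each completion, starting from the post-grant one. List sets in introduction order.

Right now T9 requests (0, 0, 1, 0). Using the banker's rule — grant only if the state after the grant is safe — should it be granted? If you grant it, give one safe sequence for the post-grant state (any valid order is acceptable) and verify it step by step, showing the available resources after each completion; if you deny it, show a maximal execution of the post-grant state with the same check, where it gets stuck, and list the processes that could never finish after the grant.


GRANT — the state after the grant stays safe, e.g. via T1, T4, T5, T9, T2, T6.
Key observation: post-grant, (3, 1, 2, 0) remains, and an order beginning with T1 completes everyone.
Verifying the post-grant state step by step:
  pool = (3, 1, 2, 0)
  T1: need (1, 0, 1, 0) fits (3, 1, 2, 0); releases (0, 1, 0, 2), pool now (3, 2, 2, 2)
  T4: need (3, 1, 1, 1) fits (3, 2, 2, 2); releases (0, 0, 2, 0), pool now (3, 2, 4, 2)
  T5: need (1, 2, 4, 2) fits (3, 2, 4, 2); releases (0, 2, 3, 0), pool now (3, 4, 7, 2)
  T9: need (1, 3, 2, 1) fits (3, 4, 7, 2); releases (0, 1, 1, 0), pool now (3, 5, 8, 2)
  T2: need (0, 0, 6, 0) fits (3, 5, 8, 2); releases (1, 1, 2, 1), pool now (4, 6, 10, 3)
  T6: need (1, 3, 3, 1) fits (4, 6, 10, 3); releases (0, 1, 1, 0), pool now (4, 7, 11, 3)


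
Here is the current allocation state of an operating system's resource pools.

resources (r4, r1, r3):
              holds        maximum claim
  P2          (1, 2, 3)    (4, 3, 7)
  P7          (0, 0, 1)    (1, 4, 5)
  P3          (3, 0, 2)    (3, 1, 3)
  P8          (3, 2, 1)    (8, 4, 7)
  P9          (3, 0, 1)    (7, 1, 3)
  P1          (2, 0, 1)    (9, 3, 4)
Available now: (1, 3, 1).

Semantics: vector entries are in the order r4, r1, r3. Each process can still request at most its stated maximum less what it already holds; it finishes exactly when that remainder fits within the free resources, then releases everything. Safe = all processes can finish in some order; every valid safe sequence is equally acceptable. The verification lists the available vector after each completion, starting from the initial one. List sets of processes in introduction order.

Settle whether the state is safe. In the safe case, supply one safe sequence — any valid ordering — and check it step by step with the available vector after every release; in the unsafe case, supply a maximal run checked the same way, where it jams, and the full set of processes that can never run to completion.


SAFE, for example via the order P3, P9, P1, P2, P7, P8.
Key observation: the order's first zero-slack moment is P3 ((0, 1, 1) needed, (1, 3, 1) free — a requested resource with nothing to spare).
Step-by-step check:
  pool = (1, 3, 1)
  run P3 (needs (0, 1, 1), free (1, 3, 1)); after release of (3, 0, 2) the pool is (4, 3, 3)
  run P9 (needs (4, 1, 2), free (4, 3, 3)); after release of (3, 0, 1) the pool is (7, 3, 4)
  run P1 (needs (7, 3, 3), free (7, 3, 4)); after release of (2, 0, 1) the pool is (9, 3, 5)
  run P2 (needs (3, 1, 4), free (9, 3, 5)); after release of (1, 2, 3) the pool is (10, 5, 8)
  run P7 (needs (1, 4, 4), free (10, 5, 8)); after release of (0, 0, 1) the pool is (10, 5, 9)
  run P8 (needs (5, 2, 6), free (10, 5, 9)); after release of (3, 2, 1) the pool is (13, 7, 10)
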